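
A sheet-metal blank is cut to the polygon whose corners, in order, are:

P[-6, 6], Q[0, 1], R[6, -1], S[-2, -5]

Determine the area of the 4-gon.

Apply the surveyor's formula: 2A = Σ (x_i·y_{i+1} − x_{i+1}·y_i), indices taken mod 4.
P→Q: (-6)(1) − (0)(6) = -6
Q→R: (0)(-1) − (6)(1) = -6
R→S: (6)(-5) − (-2)(-1) = -32
S→P: (-2)(6) − (-6)(-5) = -42
Σ = -86
Area = |Σ|/2 = 43.

43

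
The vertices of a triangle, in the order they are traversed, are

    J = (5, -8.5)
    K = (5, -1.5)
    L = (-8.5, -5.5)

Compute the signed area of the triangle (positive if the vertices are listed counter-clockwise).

Cross-terms: 35, -40.25, 99.75  ⇒  Σ = 94.5
Signed area = Σ/2 = 47.25 (positive ⇒ counter-clockwise traversal).

47.25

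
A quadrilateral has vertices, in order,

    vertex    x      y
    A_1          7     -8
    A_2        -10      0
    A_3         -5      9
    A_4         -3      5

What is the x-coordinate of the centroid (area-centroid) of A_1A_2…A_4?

-510/179

Apply the shoelace (surveyor's) formula. First the cross-terms c_i = x_i·y_{i+1} − x_{i+1}·y_i:
  -80, -90, 2, -11  ⇒  2A = -179, A = -89.5.
Then Σ (x_i + x_{i+1})·c_i = 1530, so x̄ = 1530 / (6·(-89.5)) = -510/179.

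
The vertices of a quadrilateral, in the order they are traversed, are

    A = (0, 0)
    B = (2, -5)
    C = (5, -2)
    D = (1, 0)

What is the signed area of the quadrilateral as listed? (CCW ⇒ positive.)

Apply the surveyor's formula: 2A = Σ (x_i·y_{i+1} − x_{i+1}·y_i), indices taken mod 4.
Σ = (0) + (21) + (2) + (0) = 23
Signed area = Σ/2 = 11.5 (positive ⇒ counter-clockwise traversal).

11.5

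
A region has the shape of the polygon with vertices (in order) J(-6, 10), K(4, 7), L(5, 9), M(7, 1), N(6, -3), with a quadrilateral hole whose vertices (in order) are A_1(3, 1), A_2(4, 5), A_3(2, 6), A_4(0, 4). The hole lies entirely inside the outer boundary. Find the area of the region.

Outer boundary:
Apply the surveyor's formula: 2A = Σ (x_i·y_{i+1} − x_{i+1}·y_i), indices taken mod 5.
Σ = (-82) + (1) + (-58) + (-27) + (42) = -124
Area = |Σ|/2 = 62.
Hole:
Apply Gauss's area formula: 2A = Σ (x_i·y_{i+1} − x_{i+1}·y_i), indices taken mod 4.
Σ = (11) + (14) + (8) + (-12) = 21
Area = |Σ|/2 = 10.5.
Net area = 62 − 10.5 = 51.5.

51.5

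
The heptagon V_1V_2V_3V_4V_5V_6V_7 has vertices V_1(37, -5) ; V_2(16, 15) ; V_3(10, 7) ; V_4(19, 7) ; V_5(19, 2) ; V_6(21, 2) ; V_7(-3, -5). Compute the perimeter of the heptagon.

120

|V_1V_2| = √((-21)² + (20)²) = √841 = 29
|V_2V_3| = √((-6)² + (-8)²) = √100 = 10
|V_3V_4| = √((9)² + (0)²) = √81 = 9
|V_4V_5| = √((0)² + (-5)²) = √25 = 5
|V_5V_6| = √((2)² + (0)²) = √4 = 2
|V_6V_7| = √((-24)² + (-7)²) = √625 = 25
|V_7V_1| = √((40)² + (0)²) = √1600 = 40
Perimeter = 29 + 10 + 9 + 5 + 2 + 25 + 40 = 120.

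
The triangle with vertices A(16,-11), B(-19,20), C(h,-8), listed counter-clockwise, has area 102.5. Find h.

The doubled signed area Σ (x_i y_{i+1} − x_{i+1} y_i) is linear in h.
With h=0 it equals 391; the coefficient of h is -31 (from the two edges through C).
So -31·h + 391 = 2·102.5 = 205 ⇒ h = 6.

6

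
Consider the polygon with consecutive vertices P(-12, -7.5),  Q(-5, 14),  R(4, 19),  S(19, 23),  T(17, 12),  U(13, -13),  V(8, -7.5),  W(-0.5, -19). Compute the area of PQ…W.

769.5

Σ = (-205.5) + (-151) + (-269) + (-163) + (-377) + (6.5) + (-155.75) + (-224.25) = -1539
Area = |Σ|/2 = 769.5.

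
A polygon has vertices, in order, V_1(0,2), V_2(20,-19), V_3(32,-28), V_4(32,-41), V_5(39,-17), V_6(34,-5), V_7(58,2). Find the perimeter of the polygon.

178

|V_1V_2| = √((20)² + (-21)²) = √841 = 29
|V_2V_3| = √((12)² + (-9)²) = √225 = 15
|V_3V_4| = √((0)² + (-13)²) = √169 = 13
|V_4V_5| = √((7)² + (24)²) = √625 = 25
|V_5V_6| = √((-5)² + (12)²) = √169 = 13
|V_6V_7| = √((24)² + (7)²) = √625 = 25
|V_7V_1| = √((-58)² + (0)²) = √3364 = 58
Perimeter = 29 + 15 + 13 + 25 + 13 + 25 + 58 = 178.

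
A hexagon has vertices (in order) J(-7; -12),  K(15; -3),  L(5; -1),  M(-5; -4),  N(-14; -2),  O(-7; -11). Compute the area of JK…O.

138.5

Σ = (201) + (0) + (-25) + (-46) + (140) + (7) = 277
Area = |Σ|/2 = 138.5.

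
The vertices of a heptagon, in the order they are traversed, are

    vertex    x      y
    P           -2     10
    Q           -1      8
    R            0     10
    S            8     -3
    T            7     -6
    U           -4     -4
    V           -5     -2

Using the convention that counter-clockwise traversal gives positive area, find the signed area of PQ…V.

Apply the surveyor's formula: 2A = Σ (x_i·y_{i+1} − x_{i+1}·y_i), indices taken mod 7.
Cross-terms: -6, -10, -80, -27, -52, -12, -54  ⇒  Σ = -241
Signed area = Σ/2 = -120.5 (negative ⇒ clockwise traversal).

-120.5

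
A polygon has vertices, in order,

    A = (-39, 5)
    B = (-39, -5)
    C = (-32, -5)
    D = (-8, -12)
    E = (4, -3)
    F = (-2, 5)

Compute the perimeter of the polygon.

104

|AB| = √((0)² + (-10)²) = √100 = 10
|BC| = √((7)² + (0)²) = √49 = 7
|CD| = √((24)² + (-7)²) = √625 = 25
|DE| = √((12)² + (9)²) = √225 = 15
|EF| = √((-6)² + (8)²) = √100 = 10
|FA| = √((-37)² + (0)²) = √1369 = 37
Perimeter = 10 + 7 + 25 + 15 + 10 + 37 = 104.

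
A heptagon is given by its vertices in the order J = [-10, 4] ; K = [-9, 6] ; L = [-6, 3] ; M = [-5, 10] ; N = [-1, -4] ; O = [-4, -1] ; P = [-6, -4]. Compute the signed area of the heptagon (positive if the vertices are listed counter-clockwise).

-49.5

Apply the shoelace formula: 2A = Σ (x_i·y_{i+1} − x_{i+1}·y_i), indices taken mod 7.
Cross-terms: -24, 9, -45, 30, -15, 10, -64  ⇒  Σ = -99
Signed area = Σ/2 = -49.5 (negative ⇒ clockwise traversal).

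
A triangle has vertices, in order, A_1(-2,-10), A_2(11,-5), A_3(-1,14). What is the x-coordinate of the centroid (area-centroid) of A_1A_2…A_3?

8/3

Apply the shoelace (surveyor's) formula. First the cross-terms c_i = x_i·y_{i+1} − x_{i+1}·y_i:
  120, 149, 38  ⇒  2A = 307, A = 153.5.
Then Σ (x_i + x_{i+1})·c_i = 2456, so x̄ = 2456 / (6·153.5) = 8/3.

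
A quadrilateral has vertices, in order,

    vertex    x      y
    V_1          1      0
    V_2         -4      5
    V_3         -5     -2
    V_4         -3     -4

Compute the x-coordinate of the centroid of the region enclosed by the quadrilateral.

-18/7

Apply Gauss's area formula. First the cross-terms c_i = x_i·y_{i+1} − x_{i+1}·y_i:
  5, 33, 14, 4  ⇒  2A = 56, A = 28.
Then Σ (x_i + x_{i+1})·c_i = -432, so x̄ = -432 / (6·28) = -18/7.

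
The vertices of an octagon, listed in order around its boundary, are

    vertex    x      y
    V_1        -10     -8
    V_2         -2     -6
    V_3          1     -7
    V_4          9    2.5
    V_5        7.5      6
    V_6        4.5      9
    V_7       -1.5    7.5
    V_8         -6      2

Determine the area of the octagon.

Apply the shoelace (surveyor's) formula: 2A = Σ (x_i·y_{i+1} − x_{i+1}·y_i), indices taken mod 8.
V_1→V_2: (-10)(-6) − (-2)(-8) = 44
V_2→V_3: (-2)(-7) − (1)(-6) = 20
V_3→V_4: (1)(2.5) − (9)(-7) = 65.5
V_4→V_5: (9)(6) − (7.5)(2.5) = 35.25
V_5→V_6: (7.5)(9) − (4.5)(6) = 40.5
V_6→V_7: (4.5)(7.5) − (-1.5)(9) = 47.25
V_7→V_8: (-1.5)(2) − (-6)(7.5) = 42
V_8→V_1: (-6)(-8) − (-10)(2) = 68
Σ = 362.5
Area = |Σ|/2 = 181.25.

181.25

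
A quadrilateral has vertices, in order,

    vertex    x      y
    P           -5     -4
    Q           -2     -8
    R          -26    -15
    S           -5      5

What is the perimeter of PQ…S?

|PQ| = √((3)² + (-4)²) = √25 = 5
|QR| = √((-24)² + (-7)²) = √625 = 25
|RS| = √((21)² + (20)²) = √841 = 29
|SP| = √((0)² + (-9)²) = √81 = 9
Perimeter = 5 + 25 + 29 + 9 = 68.

68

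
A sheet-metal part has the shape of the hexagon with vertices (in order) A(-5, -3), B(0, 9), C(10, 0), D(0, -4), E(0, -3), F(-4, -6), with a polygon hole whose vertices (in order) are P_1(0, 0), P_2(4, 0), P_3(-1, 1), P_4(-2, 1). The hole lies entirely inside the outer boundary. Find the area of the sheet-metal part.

Outer boundary:
Apply Gauss's area formula: 2A = Σ (x_i·y_{i+1} − x_{i+1}·y_i), indices taken mod 6.
A→B: (-5)(9) − (0)(-3) = -45
B→C: (0)(0) − (10)(9) = -90
C→D: (10)(-4) − (0)(0) = -40
D→E: (0)(-3) − (0)(-4) = 0
E→F: (0)(-6) − (-4)(-3) = -12
F→A: (-4)(-3) − (-5)(-6) = -18
Σ = -205
Area = |Σ|/2 = 102.5.
Hole:
Apply the shoelace (surveyor's) formula: 2A = Σ (x_i·y_{i+1} − x_{i+1}·y_i), indices taken mod 4.
Σ = (0) + (4) + (1) + (0) = 5
Area = |Σ|/2 = 2.5.
Net area = 102.5 − 2.5 = 100.

100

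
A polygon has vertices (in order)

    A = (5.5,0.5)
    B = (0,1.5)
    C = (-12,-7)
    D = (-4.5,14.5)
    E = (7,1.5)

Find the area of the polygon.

Apply the shoelace formula: 2A = Σ (x_i·y_{i+1} − x_{i+1}·y_i), indices taken mod 5.
Σ = (8.25) + (18) + (-205.5) + (-108.25) + (-4.75) = -292.25
Area = |Σ|/2 = 146.125.

146.125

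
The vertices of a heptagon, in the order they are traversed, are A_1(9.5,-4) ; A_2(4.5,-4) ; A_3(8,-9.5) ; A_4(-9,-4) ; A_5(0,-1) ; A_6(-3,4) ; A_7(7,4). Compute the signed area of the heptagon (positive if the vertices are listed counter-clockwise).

-124.125

Σ = (-20) + (-10.75) + (-117.5) + (9) + (-3) + (-40) + (-66) = -248.25
Signed area = Σ/2 = -124.125 (negative ⇒ clockwise traversal).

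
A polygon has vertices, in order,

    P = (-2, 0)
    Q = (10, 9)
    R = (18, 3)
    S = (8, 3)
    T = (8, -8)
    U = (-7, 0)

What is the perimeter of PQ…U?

|PQ| = √((12)² + (9)²) = √225 = 15
|QR| = √((8)² + (-6)²) = √100 = 10
|RS| = √((-10)² + (0)²) = √100 = 10
|ST| = √((0)² + (-11)²) = √121 = 11
|TU| = √((-15)² + (8)²) = √289 = 17
|UP| = √((5)² + (0)²) = √25 = 5
Perimeter = 15 + 10 + 10 + 11 + 17 + 5 = 68.

68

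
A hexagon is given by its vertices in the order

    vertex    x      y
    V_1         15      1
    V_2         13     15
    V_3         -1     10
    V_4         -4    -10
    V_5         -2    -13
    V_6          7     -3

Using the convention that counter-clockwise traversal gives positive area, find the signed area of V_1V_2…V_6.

294

Apply the shoelace (surveyor's) formula: 2A = Σ (x_i·y_{i+1} − x_{i+1}·y_i), indices taken mod 6.
V_1→V_2: (15)(15) − (13)(1) = 212
V_2→V_3: (13)(10) − (-1)(15) = 145
V_3→V_4: (-1)(-10) − (-4)(10) = 50
V_4→V_5: (-4)(-13) − (-2)(-10) = 32
V_5→V_6: (-2)(-3) − (7)(-13) = 97
V_6→V_1: (7)(1) − (15)(-3) = 52
Σ = 588
Signed area = Σ/2 = 294 (positive ⇒ counter-clockwise traversal).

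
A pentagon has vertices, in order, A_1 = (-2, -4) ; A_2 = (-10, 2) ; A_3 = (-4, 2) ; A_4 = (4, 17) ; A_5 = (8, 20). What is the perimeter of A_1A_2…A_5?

|A_1A_2| = √((-8)² + (6)²) = √100 = 10
|A_2A_3| = √((6)² + (0)²) = √36 = 6
|A_3A_4| = √((8)² + (15)²) = √289 = 17
|A_4A_5| = √((4)² + (3)²) = √25 = 5
|A_5A_1| = √((-10)² + (-24)²) = √676 = 26
Perimeter = 10 + 6 + 17 + 5 + 26 = 64.

64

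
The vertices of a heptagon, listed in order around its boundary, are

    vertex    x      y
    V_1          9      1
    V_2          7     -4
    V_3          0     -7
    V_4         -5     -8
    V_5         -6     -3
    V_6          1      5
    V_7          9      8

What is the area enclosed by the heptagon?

143.5

V_1→V_2: (9)(-4) − (7)(1) = -43
V_2→V_3: (7)(-7) − (0)(-4) = -49
V_3→V_4: (0)(-8) − (-5)(-7) = -35
V_4→V_5: (-5)(-3) − (-6)(-8) = -33
V_5→V_6: (-6)(5) − (1)(-3) = -27
V_6→V_7: (1)(8) − (9)(5) = -37
V_7→V_1: (9)(1) − (9)(8) = -63
Σ = -287
Area = |Σ|/2 = 143.5.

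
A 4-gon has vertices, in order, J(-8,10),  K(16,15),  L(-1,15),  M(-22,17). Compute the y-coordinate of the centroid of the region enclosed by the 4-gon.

247/18

Apply the shoelace formula. First the cross-terms c_i = x_i·y_{i+1} − x_{i+1}·y_i:
  -280, 255, 313, -84  ⇒  2A = 204, A = 102.
Then Σ (y_i + y_{i+1})·c_i = 8398, so ȳ = 8398 / (6·102) = 247/18.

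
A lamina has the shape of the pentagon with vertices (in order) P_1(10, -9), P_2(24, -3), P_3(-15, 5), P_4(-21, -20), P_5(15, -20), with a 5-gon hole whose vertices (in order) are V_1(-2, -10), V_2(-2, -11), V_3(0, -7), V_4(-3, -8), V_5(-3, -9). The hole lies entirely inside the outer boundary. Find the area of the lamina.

Outer boundary:
Σ = (186) + (75) + (405) + (720) + (65) = 1451
Area = |Σ|/2 = 725.5.
Hole:
Apply the shoelace (surveyor's) formula: 2A = Σ (x_i·y_{i+1} − x_{i+1}·y_i), indices taken mod 5.
V_1→V_2: (-2)(-11) − (-2)(-10) = 2
V_2→V_3: (-2)(-7) − (0)(-11) = 14
V_3→V_4: (0)(-8) − (-3)(-7) = -21
V_4→V_5: (-3)(-9) − (-3)(-8) = 3
V_5→V_1: (-3)(-10) − (-2)(-9) = 12
Σ = 10
Area = |Σ|/2 = 5.
Net area = 725.5 − 5 = 720.5.

720.5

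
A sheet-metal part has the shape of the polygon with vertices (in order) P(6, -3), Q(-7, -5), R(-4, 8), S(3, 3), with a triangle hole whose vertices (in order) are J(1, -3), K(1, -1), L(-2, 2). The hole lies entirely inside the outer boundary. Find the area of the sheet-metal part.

Outer boundary:
Apply the shoelace (surveyor's) formula: 2A = Σ (x_i·y_{i+1} − x_{i+1}·y_i), indices taken mod 4.
Σ = (-51) + (-76) + (-36) + (-27) = -190
Area = |Σ|/2 = 95.
Hole:
Apply the shoelace formula: 2A = Σ (x_i·y_{i+1} − x_{i+1}·y_i), indices taken mod 3.
Cross-terms: 2, 0, 4  ⇒  Σ = 6
Area = |Σ|/2 = 3.
Net area = 95 − 3 = 92.

92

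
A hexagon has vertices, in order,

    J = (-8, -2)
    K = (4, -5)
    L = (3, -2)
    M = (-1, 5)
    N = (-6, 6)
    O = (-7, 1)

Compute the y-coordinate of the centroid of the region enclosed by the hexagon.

74/225

Apply the shoelace (surveyor's) formula. First the cross-terms c_i = x_i·y_{i+1} − x_{i+1}·y_i:
  48, 7, 13, 24, 36, 22  ⇒  2A = 150, A = 75.
Then Σ (y_i + y_{i+1})·c_i = 148, so ȳ = 148 / (6·75) = 74/225.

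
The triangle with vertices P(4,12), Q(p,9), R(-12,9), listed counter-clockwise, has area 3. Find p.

-14

Write out the shoelace sum; only the two edges meeting at Q involve p:
2·Area = [(4·9 − p·12) + (p·9 − (-12)·9)] + -180
       = -3·p + -36 = 6
⇒ p = -14.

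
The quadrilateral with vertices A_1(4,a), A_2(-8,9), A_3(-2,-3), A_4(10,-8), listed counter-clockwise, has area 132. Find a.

6

The doubled signed area Σ (x_i y_{i+1} − x_{i+1} y_i) is linear in a.
With a=0 it equals 156; the coefficient of a is 18 (from the two edges through A_1).
So 18·a + 156 = 2·132 = 264 ⇒ a = 6.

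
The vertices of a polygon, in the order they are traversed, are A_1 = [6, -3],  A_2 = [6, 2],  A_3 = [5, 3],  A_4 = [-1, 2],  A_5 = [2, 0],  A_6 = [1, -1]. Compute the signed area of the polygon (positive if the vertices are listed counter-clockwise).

24

Cross-terms: 30, 8, 13, -4, -2, 3  ⇒  Σ = 48
Signed area = Σ/2 = 24 (positive ⇒ counter-clockwise traversal).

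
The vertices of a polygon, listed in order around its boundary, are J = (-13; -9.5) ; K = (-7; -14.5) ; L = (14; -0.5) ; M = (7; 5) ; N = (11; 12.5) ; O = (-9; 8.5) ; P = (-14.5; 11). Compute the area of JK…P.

Apply the shoelace (surveyor's) formula: 2A = Σ (x_i·y_{i+1} − x_{i+1}·y_i), indices taken mod 7.
Σ = (122) + (206.5) + (73.5) + (32.5) + (206) + (24.25) + (280.75) = 945.5
Area = |Σ|/2 = 472.75.

472.75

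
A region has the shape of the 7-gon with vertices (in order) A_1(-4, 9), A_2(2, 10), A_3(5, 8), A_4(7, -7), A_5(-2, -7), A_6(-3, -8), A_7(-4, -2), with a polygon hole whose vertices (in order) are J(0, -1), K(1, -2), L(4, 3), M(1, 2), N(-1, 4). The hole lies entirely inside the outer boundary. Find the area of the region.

148.5

Outer boundary:
Σ = (-58) + (-34) + (-91) + (-63) + (-5) + (-26) + (-44) = -321
Area = |Σ|/2 = 160.5.
Hole:
Σ = (1) + (11) + (5) + (6) + (1) = 24
Area = |Σ|/2 = 12.
Net area = 160.5 − 12 = 148.5.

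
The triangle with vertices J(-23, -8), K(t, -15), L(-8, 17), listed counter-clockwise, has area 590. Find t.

Write out the shoelace sum; only the two edges meeting at K involve t:
2·Area = [((-23)·(-15) − t·(-8)) + (t·17 − (-8)·(-15))] + 455
       = 25·t + 680 = 1180
⇒ t = 20.

20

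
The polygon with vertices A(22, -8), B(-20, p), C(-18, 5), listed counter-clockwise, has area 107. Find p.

The doubled signed area Σ (x_i y_{i+1} − x_{i+1} y_i) is linear in p.
With p=0 it equals -226; the coefficient of p is 40 (from the two edges through B).
So 40·p + -226 = 2·107 = 214 ⇒ p = 11.

11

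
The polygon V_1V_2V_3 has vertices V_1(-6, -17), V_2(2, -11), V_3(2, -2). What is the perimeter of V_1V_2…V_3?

36

|V_1V_2| = √((8)² + (6)²) = √100 = 10
|V_2V_3| = √((0)² + (9)²) = √81 = 9
|V_3V_1| = √((-8)² + (-15)²) = √289 = 17
Perimeter = 10 + 9 + 17 = 36.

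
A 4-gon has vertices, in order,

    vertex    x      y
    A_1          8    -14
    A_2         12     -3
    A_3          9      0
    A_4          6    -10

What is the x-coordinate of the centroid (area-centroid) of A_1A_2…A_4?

Apply the surveyor's formula. First the cross-terms c_i = x_i·y_{i+1} − x_{i+1}·y_i:
  144, 27, -90, -4  ⇒  2A = 77, A = 38.5.
Then Σ (x_i + x_{i+1})·c_i = 2041, so x̄ = 2041 / (6·38.5) = 2041/231.

2041/231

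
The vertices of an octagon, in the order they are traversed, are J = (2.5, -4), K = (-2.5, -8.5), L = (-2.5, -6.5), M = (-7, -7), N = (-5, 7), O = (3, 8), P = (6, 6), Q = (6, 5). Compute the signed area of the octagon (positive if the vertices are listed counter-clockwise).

Σ = (-31.25) + (-5) + (-28) + (-84) + (-61) + (-30) + (-6) + (-36.5) = -281.75
Signed area = Σ/2 = -140.875 (negative ⇒ clockwise traversal).

-140.875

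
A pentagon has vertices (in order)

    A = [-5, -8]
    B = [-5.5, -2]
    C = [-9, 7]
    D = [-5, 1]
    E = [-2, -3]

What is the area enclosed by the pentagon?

23.25

Apply the shoelace formula: 2A = Σ (x_i·y_{i+1} − x_{i+1}·y_i), indices taken mod 5.
Σ = (-34) + (-56.5) + (26) + (17) + (1) = -46.5
Area = |Σ|/2 = 23.25.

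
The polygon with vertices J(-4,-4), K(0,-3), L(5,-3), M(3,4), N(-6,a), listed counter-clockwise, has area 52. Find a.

The doubled signed area Σ (x_i y_{i+1} − x_{i+1} y_i) is linear in a.
With a=0 it equals 104; the coefficient of a is 7 (from the two edges through N).
So 7·a + 104 = 2·52 = 104 ⇒ a = 0.

0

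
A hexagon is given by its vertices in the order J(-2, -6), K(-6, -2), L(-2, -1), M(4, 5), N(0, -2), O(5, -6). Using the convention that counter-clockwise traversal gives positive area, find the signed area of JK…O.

-38

Cross-terms: -32, 2, -6, -8, 10, -42  ⇒  Σ = -76
Signed area = Σ/2 = -38 (negative ⇒ clockwise traversal).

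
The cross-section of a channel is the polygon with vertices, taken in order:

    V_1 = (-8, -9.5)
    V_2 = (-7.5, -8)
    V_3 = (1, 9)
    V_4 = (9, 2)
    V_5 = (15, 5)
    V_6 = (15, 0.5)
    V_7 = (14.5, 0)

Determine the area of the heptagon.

171.625

Apply the shoelace (surveyor's) formula: 2A = Σ (x_i·y_{i+1} − x_{i+1}·y_i), indices taken mod 7.
V_1→V_2: (-8)(-8) − (-7.5)(-9.5) = -7.25
V_2→V_3: (-7.5)(9) − (1)(-8) = -59.5
V_3→V_4: (1)(2) − (9)(9) = -79
V_4→V_5: (9)(5) − (15)(2) = 15
V_5→V_6: (15)(0.5) − (15)(5) = -67.5
V_6→V_7: (15)(0) − (14.5)(0.5) = -7.25
V_7→V_1: (14.5)(-9.5) − (-8)(0) = -137.75
Σ = -343.25
Area = |Σ|/2 = 171.625.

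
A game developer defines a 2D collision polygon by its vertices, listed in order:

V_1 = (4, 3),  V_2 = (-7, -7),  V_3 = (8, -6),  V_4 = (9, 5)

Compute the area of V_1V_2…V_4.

Σ = (-7) + (98) + (94) + (7) = 192
Area = |Σ|/2 = 96.

96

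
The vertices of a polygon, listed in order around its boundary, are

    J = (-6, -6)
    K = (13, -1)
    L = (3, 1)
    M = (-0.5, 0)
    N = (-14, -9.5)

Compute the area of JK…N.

Apply the shoelace (surveyor's) formula: 2A = Σ (x_i·y_{i+1} − x_{i+1}·y_i), indices taken mod 5.
J→K: (-6)(-1) − (13)(-6) = 84
K→L: (13)(1) − (3)(-1) = 16
L→M: (3)(0) − (-0.5)(1) = 0.5
M→N: (-0.5)(-9.5) − (-14)(0) = 4.75
N→J: (-14)(-6) − (-6)(-9.5) = 27
Σ = 132.25
Area = |Σ|/2 = 66.125.

66.125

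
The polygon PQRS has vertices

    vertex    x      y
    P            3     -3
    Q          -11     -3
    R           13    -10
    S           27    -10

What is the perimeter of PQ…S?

78

|PQ| = √((-14)² + (0)²) = √196 = 14
|QR| = √((24)² + (-7)²) = √625 = 25
|RS| = √((14)² + (0)²) = √196 = 14
|SP| = √((-24)² + (7)²) = √625 = 25
Perimeter = 14 + 25 + 14 + 25 = 78.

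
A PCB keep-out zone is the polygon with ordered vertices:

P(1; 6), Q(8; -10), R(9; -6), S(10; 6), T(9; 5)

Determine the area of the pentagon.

Apply the shoelace formula: 2A = Σ (x_i·y_{i+1} − x_{i+1}·y_i), indices taken mod 5.
Cross-terms: -58, 42, 114, -4, 49  ⇒  Σ = 143
Area = |Σ|/2 = 71.5.

71.5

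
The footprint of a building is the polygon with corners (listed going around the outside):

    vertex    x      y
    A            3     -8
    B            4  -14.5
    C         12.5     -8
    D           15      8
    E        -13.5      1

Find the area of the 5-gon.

Σ = (-11.5) + (149.25) + (220) + (123) + (105) = 585.75
Area = |Σ|/2 = 292.875.

292.875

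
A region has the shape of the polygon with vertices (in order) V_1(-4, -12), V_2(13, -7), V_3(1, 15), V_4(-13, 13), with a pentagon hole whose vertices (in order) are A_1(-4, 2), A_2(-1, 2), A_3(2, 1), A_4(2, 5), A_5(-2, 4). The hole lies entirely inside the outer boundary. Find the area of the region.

387.5

Outer boundary:
Apply the shoelace (surveyor's) formula: 2A = Σ (x_i·y_{i+1} − x_{i+1}·y_i), indices taken mod 4.
Cross-terms: 184, 202, 208, 208  ⇒  Σ = 802
Area = |Σ|/2 = 401.
Hole:
Apply Gauss's area formula: 2A = Σ (x_i·y_{i+1} − x_{i+1}·y_i), indices taken mod 5.
A_1→A_2: (-4)(2) − (-1)(2) = -6
A_2→A_3: (-1)(1) − (2)(2) = -5
A_3→A_4: (2)(5) − (2)(1) = 8
A_4→A_5: (2)(4) − (-2)(5) = 18
A_5→A_1: (-2)(2) − (-4)(4) = 12
Σ = 27
Area = |Σ|/2 = 13.5.
Net area = 401 − 13.5 = 387.5.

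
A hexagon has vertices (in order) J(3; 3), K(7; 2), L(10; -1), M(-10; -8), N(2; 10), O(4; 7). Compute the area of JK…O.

125.5

Σ = (-15) + (-27) + (-90) + (-84) + (-26) + (-9) = -251
Area = |Σ|/2 = 125.5.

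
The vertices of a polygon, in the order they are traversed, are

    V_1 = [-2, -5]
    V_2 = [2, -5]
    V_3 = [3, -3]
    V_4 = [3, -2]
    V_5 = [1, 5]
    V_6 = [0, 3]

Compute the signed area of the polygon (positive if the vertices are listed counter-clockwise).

Apply the shoelace (surveyor's) formula: 2A = Σ (x_i·y_{i+1} − x_{i+1}·y_i), indices taken mod 6.
Cross-terms: 20, 9, 3, 17, 3, 6  ⇒  Σ = 58
Signed area = Σ/2 = 29 (positive ⇒ counter-clockwise traversal).

29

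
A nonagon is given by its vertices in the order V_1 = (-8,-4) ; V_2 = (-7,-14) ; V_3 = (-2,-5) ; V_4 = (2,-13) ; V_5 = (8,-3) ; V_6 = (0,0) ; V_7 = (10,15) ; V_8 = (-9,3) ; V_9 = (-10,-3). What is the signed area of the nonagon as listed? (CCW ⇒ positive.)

231.5

Apply Gauss's area formula: 2A = Σ (x_i·y_{i+1} − x_{i+1}·y_i), indices taken mod 9.
Cross-terms: 84, 7, 36, 98, 0, 0, 165, 57, 16  ⇒  Σ = 463
Signed area = Σ/2 = 231.5 (positive ⇒ counter-clockwise traversal).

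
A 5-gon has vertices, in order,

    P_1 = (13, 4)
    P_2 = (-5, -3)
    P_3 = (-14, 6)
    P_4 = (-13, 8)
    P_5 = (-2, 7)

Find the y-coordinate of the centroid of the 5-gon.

Apply the shoelace formula. First the cross-terms c_i = x_i·y_{i+1} − x_{i+1}·y_i:
  -19, -72, -34, -75, -99  ⇒  2A = -299, A = -149.5.
Then Σ (y_i + y_{i+1})·c_i = -2925, so ȳ = -2925 / (6·(-149.5)) = 75/23.

75/23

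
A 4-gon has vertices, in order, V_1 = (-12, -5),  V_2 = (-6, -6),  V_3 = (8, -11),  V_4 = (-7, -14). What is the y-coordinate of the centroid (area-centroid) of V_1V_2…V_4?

-2426/249

Apply the shoelace formula. First the cross-terms c_i = x_i·y_{i+1} − x_{i+1}·y_i:
  42, 114, -189, -133  ⇒  2A = -166, A = -83.
Then Σ (y_i + y_{i+1})·c_i = 4852, so ȳ = 4852 / (6·(-83)) = -2426/249.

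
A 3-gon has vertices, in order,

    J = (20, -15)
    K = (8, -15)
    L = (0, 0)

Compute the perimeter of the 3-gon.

54

|JK| = √((-12)² + (0)²) = √144 = 12
|KL| = √((-8)² + (15)²) = √289 = 17
|LJ| = √((20)² + (-15)²) = √625 = 25
Perimeter = 12 + 17 + 25 = 54.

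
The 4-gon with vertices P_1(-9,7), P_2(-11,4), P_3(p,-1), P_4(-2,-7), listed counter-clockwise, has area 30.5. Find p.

-8

Write out the shoelace sum; only the two edges meeting at P_3 involve p:
2·Area = [((-11)·(-1) − p·4) + (p·(-7) − (-2)·(-1))] + -36
       = -11·p + -27 = 61
⇒ p = -8.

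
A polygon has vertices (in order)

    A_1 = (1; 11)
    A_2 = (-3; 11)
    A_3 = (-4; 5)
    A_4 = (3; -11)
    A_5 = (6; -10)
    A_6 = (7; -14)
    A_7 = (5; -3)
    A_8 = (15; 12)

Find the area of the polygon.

215.5

A_1→A_2: (1)(11) − (-3)(11) = 44
A_2→A_3: (-3)(5) − (-4)(11) = 29
A_3→A_4: (-4)(-11) − (3)(5) = 29
A_4→A_5: (3)(-10) − (6)(-11) = 36
A_5→A_6: (6)(-14) − (7)(-10) = -14
A_6→A_7: (7)(-3) − (5)(-14) = 49
A_7→A_8: (5)(12) − (15)(-3) = 105
A_8→A_1: (15)(11) − (1)(12) = 153
Σ = 431
Area = |Σ|/2 = 215.5.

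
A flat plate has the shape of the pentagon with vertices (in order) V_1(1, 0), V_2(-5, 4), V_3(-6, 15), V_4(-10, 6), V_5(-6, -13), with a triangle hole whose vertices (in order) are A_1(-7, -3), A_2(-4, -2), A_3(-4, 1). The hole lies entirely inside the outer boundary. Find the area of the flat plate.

Outer boundary:
Apply Gauss's area formula: 2A = Σ (x_i·y_{i+1} − x_{i+1}·y_i), indices taken mod 5.
Σ = (4) + (-51) + (114) + (166) + (13) = 246
Area = |Σ|/2 = 123.
Hole:
Apply Gauss's area formula: 2A = Σ (x_i·y_{i+1} − x_{i+1}·y_i), indices taken mod 3.
Cross-terms: 2, -12, 19  ⇒  Σ = 9
Area = |Σ|/2 = 4.5.
Net area = 123 − 4.5 = 118.5.

118.5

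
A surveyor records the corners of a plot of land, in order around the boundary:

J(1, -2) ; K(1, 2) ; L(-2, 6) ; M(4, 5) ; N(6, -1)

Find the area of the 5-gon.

Cross-terms: 4, 10, -34, -34, -11  ⇒  Σ = -65
Area = |Σ|/2 = 32.5.

32.5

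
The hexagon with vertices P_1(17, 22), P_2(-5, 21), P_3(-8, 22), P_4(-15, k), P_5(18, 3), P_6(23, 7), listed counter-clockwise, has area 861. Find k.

The doubled signed area Σ (x_i y_{i+1} − x_{i+1} y_i) is linear in k.
With k=0 it equals 1254; the coefficient of k is -26 (from the two edges through P_4).
So -26·k + 1254 = 2·861 = 1722 ⇒ k = -18.

-18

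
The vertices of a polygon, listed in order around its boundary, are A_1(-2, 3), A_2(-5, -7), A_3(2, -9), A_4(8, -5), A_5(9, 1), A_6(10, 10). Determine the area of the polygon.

166.5

Cross-terms: 29, 59, 62, 53, 80, 50  ⇒  Σ = 333
Area = |Σ|/2 = 166.5.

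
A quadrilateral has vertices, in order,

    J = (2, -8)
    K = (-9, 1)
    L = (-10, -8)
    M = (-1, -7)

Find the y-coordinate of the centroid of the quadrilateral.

Apply the surveyor's formula. First the cross-terms c_i = x_i·y_{i+1} − x_{i+1}·y_i:
  -70, 82, 62, 22  ⇒  2A = 96, A = 48.
Then Σ (y_i + y_{i+1})·c_i = -1344, so ȳ = -1344 / (6·48) = -14/3.

-14/3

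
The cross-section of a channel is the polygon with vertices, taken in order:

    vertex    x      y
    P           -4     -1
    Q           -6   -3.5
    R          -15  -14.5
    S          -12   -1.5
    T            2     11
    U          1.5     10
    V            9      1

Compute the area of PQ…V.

164

Apply the shoelace (surveyor's) formula: 2A = Σ (x_i·y_{i+1} − x_{i+1}·y_i), indices taken mod 7.
P→Q: (-4)(-3.5) − (-6)(-1) = 8
Q→R: (-6)(-14.5) − (-15)(-3.5) = 34.5
R→S: (-15)(-1.5) − (-12)(-14.5) = -151.5
S→T: (-12)(11) − (2)(-1.5) = -129
T→U: (2)(10) − (1.5)(11) = 3.5
U→V: (1.5)(1) − (9)(10) = -88.5
V→P: (9)(-1) − (-4)(1) = -5
Σ = -328
Area = |Σ|/2 = 164.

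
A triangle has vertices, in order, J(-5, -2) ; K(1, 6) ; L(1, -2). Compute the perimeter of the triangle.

|JK| = √((6)² + (8)²) = √100 = 10
|KL| = √((0)² + (-8)²) = √64 = 8
|LJ| = √((-6)² + (0)²) = √36 = 6
Perimeter = 10 + 8 + 6 = 24.

24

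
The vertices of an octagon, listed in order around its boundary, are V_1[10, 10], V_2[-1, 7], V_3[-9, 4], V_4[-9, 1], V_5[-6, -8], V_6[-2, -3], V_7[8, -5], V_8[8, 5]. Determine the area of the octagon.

Σ = (80) + (59) + (27) + (78) + (2) + (34) + (80) + (30) = 390
Area = |Σ|/2 = 195.

195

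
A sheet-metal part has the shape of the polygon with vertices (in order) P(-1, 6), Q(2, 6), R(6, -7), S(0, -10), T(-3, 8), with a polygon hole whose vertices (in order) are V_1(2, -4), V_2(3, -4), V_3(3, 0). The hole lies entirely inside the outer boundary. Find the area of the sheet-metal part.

82

Outer boundary:
Apply the shoelace (surveyor's) formula: 2A = Σ (x_i·y_{i+1} − x_{i+1}·y_i), indices taken mod 5.
Cross-terms: -18, -50, -60, -30, -10  ⇒  Σ = -168
Area = |Σ|/2 = 84.
Hole:
Apply the shoelace formula: 2A = Σ (x_i·y_{i+1} − x_{i+1}·y_i), indices taken mod 3.
V_1→V_2: (2)(-4) − (3)(-4) = 4
V_2→V_3: (3)(0) − (3)(-4) = 12
V_3→V_1: (3)(-4) − (2)(0) = -12
Σ = 4
Area = |Σ|/2 = 2.
Net area = 84 − 2 = 82.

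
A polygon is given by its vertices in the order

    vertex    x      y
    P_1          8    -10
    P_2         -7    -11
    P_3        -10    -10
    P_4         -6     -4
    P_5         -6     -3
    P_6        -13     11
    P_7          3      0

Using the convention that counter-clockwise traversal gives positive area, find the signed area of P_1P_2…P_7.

Σ = (-158) + (-40) + (-20) + (-6) + (-105) + (-33) + (-30) = -392
Signed area = Σ/2 = -196 (negative ⇒ clockwise traversal).

-196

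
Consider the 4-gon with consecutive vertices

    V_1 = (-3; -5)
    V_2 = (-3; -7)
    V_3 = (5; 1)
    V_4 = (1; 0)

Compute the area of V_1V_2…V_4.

16

Σ = (6) + (32) + (-1) + (-5) = 32
Area = |Σ|/2 = 16.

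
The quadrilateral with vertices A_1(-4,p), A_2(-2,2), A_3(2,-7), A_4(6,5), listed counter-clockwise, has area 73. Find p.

9

Write out the shoelace sum; only the two edges meeting at A_1 involve p:
2·Area = [(6·p − (-4)·5) + ((-4)·2 − (-2)·p)] + 62
       = 8·p + 74 = 146
⇒ p = 9.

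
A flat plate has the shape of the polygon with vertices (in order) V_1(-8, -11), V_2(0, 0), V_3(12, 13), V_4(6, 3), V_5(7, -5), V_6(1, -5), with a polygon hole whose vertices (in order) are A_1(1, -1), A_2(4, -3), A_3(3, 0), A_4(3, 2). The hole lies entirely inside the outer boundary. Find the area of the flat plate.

Outer boundary:
Σ = (0) + (0) + (-42) + (-51) + (-30) + (-51) = -174
Area = |Σ|/2 = 87.
Hole:
Apply the shoelace (surveyor's) formula: 2A = Σ (x_i·y_{i+1} − x_{i+1}·y_i), indices taken mod 4.
Σ = (1) + (9) + (6) + (-5) = 11
Area = |Σ|/2 = 5.5.
Net area = 87 − 5.5 = 81.5.

81.5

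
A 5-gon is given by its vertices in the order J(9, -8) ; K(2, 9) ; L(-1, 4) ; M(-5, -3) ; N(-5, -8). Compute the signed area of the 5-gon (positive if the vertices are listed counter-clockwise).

137

Apply the shoelace formula: 2A = Σ (x_i·y_{i+1} − x_{i+1}·y_i), indices taken mod 5.
Σ = (97) + (17) + (23) + (25) + (112) = 274
Signed area = Σ/2 = 137 (positive ⇒ counter-clockwise traversal).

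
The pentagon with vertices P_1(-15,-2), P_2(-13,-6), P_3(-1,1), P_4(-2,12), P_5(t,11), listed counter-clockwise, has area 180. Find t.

Write out the shoelace sum; only the two edges meeting at P_5 involve t:
2·Area = [((-2)·11 − t·12) + (t·(-2) − (-15)·11)] + 35
       = -14·t + 178 = 360
⇒ t = -13.

-13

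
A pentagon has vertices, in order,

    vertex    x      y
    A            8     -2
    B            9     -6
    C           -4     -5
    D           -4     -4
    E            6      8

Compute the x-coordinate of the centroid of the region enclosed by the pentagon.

Apply the shoelace formula. First the cross-terms c_i = x_i·y_{i+1} − x_{i+1}·y_i:
  -30, -69, -4, -8, -76  ⇒  2A = -187, A = -93.5.
Then Σ (x_i + x_{i+1})·c_i = -1903, so x̄ = -1903 / (6·(-93.5)) = 173/51.

173/51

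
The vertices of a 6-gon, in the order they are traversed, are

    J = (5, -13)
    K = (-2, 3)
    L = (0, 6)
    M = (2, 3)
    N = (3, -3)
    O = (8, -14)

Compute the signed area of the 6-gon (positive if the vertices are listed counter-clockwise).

Σ = (-11) + (-12) + (-12) + (-15) + (-18) + (-34) = -102
Signed area = Σ/2 = -51 (negative ⇒ clockwise traversal).

-51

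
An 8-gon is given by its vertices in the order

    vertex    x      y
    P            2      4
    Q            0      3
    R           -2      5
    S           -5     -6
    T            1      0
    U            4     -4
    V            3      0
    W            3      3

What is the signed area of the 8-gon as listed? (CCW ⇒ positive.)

39

Σ = (6) + (6) + (37) + (6) + (-4) + (12) + (9) + (6) = 78
Signed area = Σ/2 = 39 (positive ⇒ counter-clockwise traversal).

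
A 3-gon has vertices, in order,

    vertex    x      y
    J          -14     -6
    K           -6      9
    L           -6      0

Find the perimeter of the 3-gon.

|JK| = √((8)² + (15)²) = √289 = 17
|KL| = √((0)² + (-9)²) = √81 = 9
|LJ| = √((-8)² + (-6)²) = √100 = 10
Perimeter = 17 + 9 + 10 = 36.

36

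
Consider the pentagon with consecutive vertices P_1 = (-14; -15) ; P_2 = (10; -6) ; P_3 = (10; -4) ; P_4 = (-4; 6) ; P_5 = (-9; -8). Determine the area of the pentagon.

Σ = (234) + (20) + (44) + (86) + (23) = 407
Area = |Σ|/2 = 203.5.

203.5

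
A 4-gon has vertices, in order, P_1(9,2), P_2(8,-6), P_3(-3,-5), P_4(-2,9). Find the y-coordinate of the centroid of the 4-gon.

Apply Gauss's area formula. First the cross-terms c_i = x_i·y_{i+1} − x_{i+1}·y_i:
  -70, -58, -37, -85  ⇒  2A = -250, A = -125.
Then Σ (y_i + y_{i+1})·c_i = -165, so ȳ = -165 / (6·(-125)) = 0.22.

0.22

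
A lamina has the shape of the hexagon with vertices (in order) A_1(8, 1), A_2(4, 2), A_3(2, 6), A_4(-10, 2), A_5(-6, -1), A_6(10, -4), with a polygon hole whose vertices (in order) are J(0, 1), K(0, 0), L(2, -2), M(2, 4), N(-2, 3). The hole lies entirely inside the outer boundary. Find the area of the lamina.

Outer boundary:
Apply the surveyor's formula: 2A = Σ (x_i·y_{i+1} − x_{i+1}·y_i), indices taken mod 6.
Σ = (12) + (20) + (64) + (22) + (34) + (42) = 194
Area = |Σ|/2 = 97.
Hole:
Apply the shoelace formula: 2A = Σ (x_i·y_{i+1} − x_{i+1}·y_i), indices taken mod 5.
Σ = (0) + (0) + (12) + (14) + (-2) = 24
Area = |Σ|/2 = 12.
Net area = 97 − 12 = 85.

85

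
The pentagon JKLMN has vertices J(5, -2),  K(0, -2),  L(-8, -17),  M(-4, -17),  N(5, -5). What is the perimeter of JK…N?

|JK| = √((-5)² + (0)²) = √25 = 5
|KL| = √((-8)² + (-15)²) = √289 = 17
|LM| = √((4)² + (0)²) = √16 = 4
|MN| = √((9)² + (12)²) = √225 = 15
|NJ| = √((0)² + (3)²) = √9 = 3
Perimeter = 5 + 17 + 4 + 15 + 3 = 44.

44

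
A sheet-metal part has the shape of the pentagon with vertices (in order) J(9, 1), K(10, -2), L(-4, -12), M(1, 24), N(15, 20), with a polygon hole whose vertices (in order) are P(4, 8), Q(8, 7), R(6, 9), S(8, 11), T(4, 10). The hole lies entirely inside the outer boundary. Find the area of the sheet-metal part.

364.5

Outer boundary:
Apply the surveyor's formula: 2A = Σ (x_i·y_{i+1} − x_{i+1}·y_i), indices taken mod 5.
J→K: (9)(-2) − (10)(1) = -28
K→L: (10)(-12) − (-4)(-2) = -128
L→M: (-4)(24) − (1)(-12) = -84
M→N: (1)(20) − (15)(24) = -340
N→J: (15)(1) − (9)(20) = -165
Σ = -745
Area = |Σ|/2 = 372.5.
Hole:
Σ = (-36) + (30) + (-6) + (36) + (-8) = 16
Area = |Σ|/2 = 8.
Net area = 372.5 − 8 = 364.5.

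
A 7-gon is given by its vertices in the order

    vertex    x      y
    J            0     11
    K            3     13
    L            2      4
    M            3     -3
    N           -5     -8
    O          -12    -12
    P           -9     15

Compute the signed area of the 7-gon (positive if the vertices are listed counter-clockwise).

Cross-terms: -33, -14, -18, -39, -36, -288, -99  ⇒  Σ = -527
Signed area = Σ/2 = -263.5 (negative ⇒ clockwise traversal).

-263.5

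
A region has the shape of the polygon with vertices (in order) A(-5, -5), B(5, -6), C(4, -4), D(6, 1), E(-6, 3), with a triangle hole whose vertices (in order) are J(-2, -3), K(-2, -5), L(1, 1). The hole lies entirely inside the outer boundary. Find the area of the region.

Outer boundary:
Apply Gauss's area formula: 2A = Σ (x_i·y_{i+1} − x_{i+1}·y_i), indices taken mod 5.
Cross-terms: 55, 4, 28, 24, 45  ⇒  Σ = 156
Area = |Σ|/2 = 78.
Hole:
Σ = (4) + (3) + (-1) = 6
Area = |Σ|/2 = 3.
Net area = 78 − 3 = 75.

75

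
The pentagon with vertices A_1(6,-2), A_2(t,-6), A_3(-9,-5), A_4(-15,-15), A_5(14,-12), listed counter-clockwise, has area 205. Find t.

-2

The doubled signed area Σ (x_i y_{i+1} − x_{i+1} y_i) is linear in t.
With t=0 it equals 404; the coefficient of t is -3 (from the two edges through A_2).
So -3·t + 404 = 2·205 = 410 ⇒ t = -2.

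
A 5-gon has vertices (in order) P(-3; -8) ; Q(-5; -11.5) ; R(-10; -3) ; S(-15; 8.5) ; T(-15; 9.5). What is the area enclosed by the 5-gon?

51

Σ = (-5.5) + (-100) + (-130) + (-15) + (148.5) = -102
Area = |Σ|/2 = 51.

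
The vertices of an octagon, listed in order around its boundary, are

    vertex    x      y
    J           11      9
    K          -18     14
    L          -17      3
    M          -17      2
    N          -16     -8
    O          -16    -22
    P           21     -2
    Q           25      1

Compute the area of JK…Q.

844

Apply the surveyor's formula: 2A = Σ (x_i·y_{i+1} − x_{i+1}·y_i), indices taken mod 8.
Σ = (316) + (184) + (17) + (168) + (224) + (494) + (71) + (214) = 1688
Area = |Σ|/2 = 844.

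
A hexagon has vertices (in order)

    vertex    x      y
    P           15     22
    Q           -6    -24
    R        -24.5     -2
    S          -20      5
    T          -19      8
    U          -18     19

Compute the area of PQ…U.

964.75

Apply the shoelace (surveyor's) formula: 2A = Σ (x_i·y_{i+1} − x_{i+1}·y_i), indices taken mod 6.
P→Q: (15)(-24) − (-6)(22) = -228
Q→R: (-6)(-2) − (-24.5)(-24) = -576
R→S: (-24.5)(5) − (-20)(-2) = -162.5
S→T: (-20)(8) − (-19)(5) = -65
T→U: (-19)(19) − (-18)(8) = -217
U→P: (-18)(22) − (15)(19) = -681
Σ = -1929.5
Area = |Σ|/2 = 964.75.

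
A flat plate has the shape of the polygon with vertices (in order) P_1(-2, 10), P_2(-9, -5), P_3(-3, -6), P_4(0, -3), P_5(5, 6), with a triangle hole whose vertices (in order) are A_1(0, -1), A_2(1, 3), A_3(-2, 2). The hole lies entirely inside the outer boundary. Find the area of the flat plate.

107

Outer boundary:
Cross-terms: 100, 39, 9, 15, 62  ⇒  Σ = 225
Area = |Σ|/2 = 112.5.
Hole:
Apply Gauss's area formula: 2A = Σ (x_i·y_{i+1} − x_{i+1}·y_i), indices taken mod 3.
Σ = (1) + (8) + (2) = 11
Area = |Σ|/2 = 5.5.
Net area = 112.5 − 5.5 = 107.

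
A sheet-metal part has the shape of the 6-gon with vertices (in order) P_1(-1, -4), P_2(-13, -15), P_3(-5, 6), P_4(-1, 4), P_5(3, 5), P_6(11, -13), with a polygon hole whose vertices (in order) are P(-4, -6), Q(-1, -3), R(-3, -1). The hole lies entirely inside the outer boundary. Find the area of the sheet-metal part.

Outer boundary:
Apply Gauss's area formula: 2A = Σ (x_i·y_{i+1} − x_{i+1}·y_i), indices taken mod 6.
Σ = (-37) + (-153) + (-14) + (-17) + (-94) + (-57) = -372
Area = |Σ|/2 = 186.
Hole:
Apply the shoelace formula: 2A = Σ (x_i·y_{i+1} − x_{i+1}·y_i), indices taken mod 3.
Σ = (6) + (-8) + (14) = 12
Area = |Σ|/2 = 6.
Net area = 186 − 6 = 180.

180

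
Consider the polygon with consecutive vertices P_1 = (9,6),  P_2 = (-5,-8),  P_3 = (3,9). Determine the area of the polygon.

Apply the shoelace (surveyor's) formula: 2A = Σ (x_i·y_{i+1} − x_{i+1}·y_i), indices taken mod 3.
P_1→P_2: (9)(-8) − (-5)(6) = -42
P_2→P_3: (-5)(9) − (3)(-8) = -21
P_3→P_1: (3)(6) − (9)(9) = -63
Σ = -126
Area = |Σ|/2 = 63.

63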